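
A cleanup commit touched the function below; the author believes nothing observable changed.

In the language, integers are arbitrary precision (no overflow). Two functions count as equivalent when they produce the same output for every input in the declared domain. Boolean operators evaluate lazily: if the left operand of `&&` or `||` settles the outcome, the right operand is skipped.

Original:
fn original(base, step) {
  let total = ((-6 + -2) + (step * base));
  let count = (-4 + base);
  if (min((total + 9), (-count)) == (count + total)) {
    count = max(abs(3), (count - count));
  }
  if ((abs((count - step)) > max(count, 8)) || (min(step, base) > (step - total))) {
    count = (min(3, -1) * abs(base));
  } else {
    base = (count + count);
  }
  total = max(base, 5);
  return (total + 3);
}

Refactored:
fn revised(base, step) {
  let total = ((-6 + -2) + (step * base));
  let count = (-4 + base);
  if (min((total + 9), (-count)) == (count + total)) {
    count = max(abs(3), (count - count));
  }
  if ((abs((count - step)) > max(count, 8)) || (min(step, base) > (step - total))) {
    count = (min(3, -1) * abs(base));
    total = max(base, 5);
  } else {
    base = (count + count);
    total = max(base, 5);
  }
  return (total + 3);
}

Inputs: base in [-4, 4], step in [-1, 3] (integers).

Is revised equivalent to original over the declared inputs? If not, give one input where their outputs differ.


Changes here: min/max/abs usage differs, statement counts differ, constant usage differs; the full 45-point sweep finds no disagreement.
verdict: equivalent


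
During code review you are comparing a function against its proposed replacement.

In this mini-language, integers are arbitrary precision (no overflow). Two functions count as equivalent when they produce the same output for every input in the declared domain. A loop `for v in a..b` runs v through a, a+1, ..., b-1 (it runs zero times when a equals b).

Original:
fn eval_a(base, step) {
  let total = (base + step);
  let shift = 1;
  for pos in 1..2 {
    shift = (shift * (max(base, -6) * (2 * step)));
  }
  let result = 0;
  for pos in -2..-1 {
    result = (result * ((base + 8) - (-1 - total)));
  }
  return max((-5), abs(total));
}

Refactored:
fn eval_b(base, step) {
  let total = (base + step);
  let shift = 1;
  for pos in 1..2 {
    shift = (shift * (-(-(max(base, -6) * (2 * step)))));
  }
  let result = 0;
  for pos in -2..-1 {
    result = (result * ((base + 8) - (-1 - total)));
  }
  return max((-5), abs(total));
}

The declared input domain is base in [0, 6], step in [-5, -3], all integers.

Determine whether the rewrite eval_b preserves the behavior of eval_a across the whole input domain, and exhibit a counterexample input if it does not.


This is a faithful refactor — same computation, different form, but the computed results match everywhere.
As a probe, take base=4, step=-3: eval_a runs total=1, then shift=1, then (pos=1), then shift=-24, then result=0, then (pos=-2), then result=0, then returns 1; eval_b runs total=1, then shift=1, then (pos=1), then shift=-24, then result=0, then (pos=-2), then result=0, then returns 1; both end at 1.
An exhaustive pass over the 21 declared inputs shows identical outputs.
verdict: equivalent


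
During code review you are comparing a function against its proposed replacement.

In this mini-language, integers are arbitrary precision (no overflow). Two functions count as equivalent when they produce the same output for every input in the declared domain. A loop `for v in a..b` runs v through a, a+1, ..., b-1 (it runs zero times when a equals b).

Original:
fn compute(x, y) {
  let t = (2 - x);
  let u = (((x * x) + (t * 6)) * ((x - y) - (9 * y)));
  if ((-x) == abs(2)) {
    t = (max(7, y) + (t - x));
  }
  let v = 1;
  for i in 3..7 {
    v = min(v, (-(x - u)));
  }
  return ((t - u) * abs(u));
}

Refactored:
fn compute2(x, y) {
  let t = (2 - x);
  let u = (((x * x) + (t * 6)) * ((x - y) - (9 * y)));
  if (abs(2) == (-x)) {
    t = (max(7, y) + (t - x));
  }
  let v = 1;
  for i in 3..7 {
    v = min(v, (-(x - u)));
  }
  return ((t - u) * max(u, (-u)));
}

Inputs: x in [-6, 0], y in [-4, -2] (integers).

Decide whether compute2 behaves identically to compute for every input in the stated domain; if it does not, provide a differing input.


This is a faithful refactor — min/max/abs usage differs, but the computed results match everywhere.
Spot check at x=-2, y=-3 — compute: t := 4 | u := 784 | ((-x) == abs(2)): true | t := 13 | v := 1 | iter i=3: | v := 1 | iter i=4: | v := 1 | iter i=5: | v := 1 | iter i=6: | v := 1 | result -604464. compute2: t := 4 | u := 784 | (abs(2) == (-x)): true | t := 13 | v := 1 | iter i=3: | v := 1 | iter i=4: | v := 1 | iter i=5: | v := 1 | iter i=6: | v := 1 | result -604464. Both give -604464.
An exhaustive pass over the 21 declared inputs shows identical outputs.
verdict: equivalent


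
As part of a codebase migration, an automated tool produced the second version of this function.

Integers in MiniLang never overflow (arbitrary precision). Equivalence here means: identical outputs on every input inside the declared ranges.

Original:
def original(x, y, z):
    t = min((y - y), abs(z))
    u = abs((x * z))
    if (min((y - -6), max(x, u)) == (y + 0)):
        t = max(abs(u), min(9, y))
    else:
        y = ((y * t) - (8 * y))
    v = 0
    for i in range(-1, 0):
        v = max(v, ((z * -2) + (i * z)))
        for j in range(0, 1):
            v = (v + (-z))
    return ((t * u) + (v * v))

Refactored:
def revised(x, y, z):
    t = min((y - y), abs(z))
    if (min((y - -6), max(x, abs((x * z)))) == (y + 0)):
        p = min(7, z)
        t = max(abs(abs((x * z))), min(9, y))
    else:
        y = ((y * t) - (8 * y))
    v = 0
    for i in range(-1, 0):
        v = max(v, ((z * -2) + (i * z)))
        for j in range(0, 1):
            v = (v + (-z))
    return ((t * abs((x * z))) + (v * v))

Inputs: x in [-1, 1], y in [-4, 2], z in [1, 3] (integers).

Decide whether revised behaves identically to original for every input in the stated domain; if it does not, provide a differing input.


Comparing the listings, the differences include: constant usage differs, plus arithmetic usage differs, plus min/max/abs usage differs, plus local variable names differ.
As a probe, take x=1, y=0, z=2: original runs t becomes 0; next u becomes 2; next (min((y - -6), max(x, u)) == (y + 0)) evaluates to false; next y becomes 0; next v becomes 0; next at i=-1:; next v becomes 0; next at j=0:; next v becomes -2; next final value 4; revised runs t becomes 0; next (min((y - -6), max(x, abs((x * z)))) == (y + 0)) evaluates to false; next y becomes 0; next v becomes 0; next at i=-1:; next v becomes 0; next at j=0:; next v becomes -2; next final value 4; both end at 4.
Every one of the 63 inputs gives matching results.
verdict: equivalent


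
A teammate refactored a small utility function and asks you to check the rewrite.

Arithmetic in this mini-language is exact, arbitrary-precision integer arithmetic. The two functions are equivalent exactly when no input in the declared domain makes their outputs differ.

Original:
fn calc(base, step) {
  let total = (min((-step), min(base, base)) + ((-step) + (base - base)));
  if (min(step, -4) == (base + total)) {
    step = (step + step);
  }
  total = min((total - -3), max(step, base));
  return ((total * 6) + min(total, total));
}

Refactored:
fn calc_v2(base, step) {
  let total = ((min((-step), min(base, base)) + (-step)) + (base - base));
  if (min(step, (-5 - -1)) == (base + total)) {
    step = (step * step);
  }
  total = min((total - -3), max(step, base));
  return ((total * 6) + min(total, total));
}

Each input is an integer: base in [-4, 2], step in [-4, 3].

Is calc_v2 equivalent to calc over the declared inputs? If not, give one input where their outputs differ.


The rewrite breaks on base=-4, step=-4, where the results are -28 and 21.
calc: total=0, then (min(step, -4) == (base + total)) is true, then step=-8, then total=-4, then returns -28
calc_v2: total=0, then (min(step, (-5 - -1)) == (base + total)) is true, then step=16, then total=3, then returns 21
verdict: not equivalent; witness: base=-4, step=-4


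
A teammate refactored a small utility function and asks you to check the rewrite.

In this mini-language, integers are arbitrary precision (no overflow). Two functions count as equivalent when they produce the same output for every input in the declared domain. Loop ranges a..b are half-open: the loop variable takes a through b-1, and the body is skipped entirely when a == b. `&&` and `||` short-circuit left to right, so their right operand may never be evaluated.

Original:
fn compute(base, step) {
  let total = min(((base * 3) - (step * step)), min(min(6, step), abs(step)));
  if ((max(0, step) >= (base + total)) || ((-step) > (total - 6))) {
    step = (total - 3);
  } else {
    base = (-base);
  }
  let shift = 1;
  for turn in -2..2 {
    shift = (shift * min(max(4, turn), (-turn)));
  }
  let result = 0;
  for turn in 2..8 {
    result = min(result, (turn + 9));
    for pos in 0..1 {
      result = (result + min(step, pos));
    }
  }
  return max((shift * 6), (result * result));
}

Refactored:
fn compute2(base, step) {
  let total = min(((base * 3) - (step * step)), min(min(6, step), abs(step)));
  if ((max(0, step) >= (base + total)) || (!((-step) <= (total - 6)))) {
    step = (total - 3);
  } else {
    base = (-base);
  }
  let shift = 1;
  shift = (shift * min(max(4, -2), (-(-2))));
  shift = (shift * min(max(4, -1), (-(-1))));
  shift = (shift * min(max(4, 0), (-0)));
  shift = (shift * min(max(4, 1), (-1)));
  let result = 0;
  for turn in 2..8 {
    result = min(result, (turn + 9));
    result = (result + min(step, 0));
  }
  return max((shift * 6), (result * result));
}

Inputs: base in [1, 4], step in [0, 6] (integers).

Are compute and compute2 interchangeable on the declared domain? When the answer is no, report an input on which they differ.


Comparing the listings, the differences include: boolean connective usage differs; arithmetic usage differs; statement counts differ; constant usage differs; loop structure differs; min/max/abs usage differs; local variable names differ; comparison usage differs.
Tracing base=3, step=5: compute: total becomes -16; next ((max(0, step) >= (base + total)) || ((-step) > (total - 6))) evaluates to true; next step becomes -19; next shift becomes 1; next at turn=-2:; next shift becomes 2; next at turn=-1:; next shift becomes 2; next at turn=0:; next shift becomes 0; next at turn=1:; next shift becomes 0; next result becomes 0; next at turn=2:; next result becomes 0; next at pos=0:; next result becomes -19; next at turn=3:; next result becomes -19; next at pos=0:; next result becomes -38; next at turn=4:; next result becomes -38; next at pos=0:; next result becomes -57; next at turn=5:; next result becomes -57; next at pos=0:; next result becomes -76; next at turn=6:; next result becomes -76; next at pos=0:; next result becomes -95; next at turn=7:; next result becomes -95; next at pos=0:; next result becomes -114; next final value 12996 | compute2: total becomes -16; next ((max(0, step) >= (base + total)) || (!((-step) <= (total - 6)))) evaluates to true; next step becomes -19; next shift becomes 1; next shift becomes 2; next shift becomes 2; next shift becomes 0; next shift becomes 0; next result becomes 0; next at turn=2:; next result becomes 0; next result becomes -19; next at turn=3:; next result becomes -19; next result becomes -38; next at turn=4:; next result becomes -38; next result becomes -57; next at turn=5:; next result becomes -57; next result becomes -76; next at turn=6:; next result becomes -76; next result becomes -95; next at turn=7:; next result becomes -95; next result becomes -114; next final value 12996 — matching result 12996.
Across all 28 domain points the two functions coincide.
verdict: equivalent


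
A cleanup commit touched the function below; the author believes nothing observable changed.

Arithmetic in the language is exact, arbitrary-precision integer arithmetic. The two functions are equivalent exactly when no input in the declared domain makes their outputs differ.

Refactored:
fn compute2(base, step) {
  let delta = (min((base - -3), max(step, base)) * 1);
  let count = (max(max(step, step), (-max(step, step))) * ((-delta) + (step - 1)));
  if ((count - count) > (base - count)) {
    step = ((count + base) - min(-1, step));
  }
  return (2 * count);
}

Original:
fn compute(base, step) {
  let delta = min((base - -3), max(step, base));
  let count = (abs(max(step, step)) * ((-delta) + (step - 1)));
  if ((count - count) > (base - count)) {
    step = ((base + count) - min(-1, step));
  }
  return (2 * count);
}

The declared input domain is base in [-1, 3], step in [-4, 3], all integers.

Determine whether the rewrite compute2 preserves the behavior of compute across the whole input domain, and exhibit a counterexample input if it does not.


Reading the diff, among the changes: constant usage differs, min/max/abs usage differs, arithmetic usage differs.
As a probe, take base=1, step=3: compute runs delta = 3; count = -3; ((count - count) > (base - count)) -> false; return -6; compute2 runs delta = 3; count = -3; ((count - count) > (base - count)) -> false; return -6; both end at -6.
An exhaustive pass over the 40 declared inputs shows identical outputs.
verdict: equivalent


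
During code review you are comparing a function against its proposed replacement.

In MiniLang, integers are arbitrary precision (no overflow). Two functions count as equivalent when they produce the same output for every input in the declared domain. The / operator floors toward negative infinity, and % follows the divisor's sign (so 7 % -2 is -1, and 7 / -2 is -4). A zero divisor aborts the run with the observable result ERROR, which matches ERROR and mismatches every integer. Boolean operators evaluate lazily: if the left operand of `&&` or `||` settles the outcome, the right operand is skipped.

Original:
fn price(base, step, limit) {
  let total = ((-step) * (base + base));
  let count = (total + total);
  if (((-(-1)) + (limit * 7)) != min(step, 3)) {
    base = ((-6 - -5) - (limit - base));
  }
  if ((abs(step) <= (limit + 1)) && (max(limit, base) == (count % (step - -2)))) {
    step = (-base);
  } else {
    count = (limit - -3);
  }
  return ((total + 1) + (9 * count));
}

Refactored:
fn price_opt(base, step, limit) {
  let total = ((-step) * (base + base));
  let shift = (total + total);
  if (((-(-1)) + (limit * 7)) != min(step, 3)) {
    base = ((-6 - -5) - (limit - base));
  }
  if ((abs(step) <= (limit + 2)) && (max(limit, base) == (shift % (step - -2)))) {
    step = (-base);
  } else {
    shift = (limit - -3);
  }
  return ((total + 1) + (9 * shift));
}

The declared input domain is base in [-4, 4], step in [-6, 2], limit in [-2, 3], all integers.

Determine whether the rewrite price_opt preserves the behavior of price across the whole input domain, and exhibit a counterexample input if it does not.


The rewrite breaks on base=-4, step=-2, limit=0, where the results are 12 and ERROR.
price: total=-16, then count=-32, then (((-(-1)) + (limit * 7)) != min(step, 3)) is true, then base=-5, then ((abs(step) <= (limit + 1)) && (max(limit, base) == (count % (step - -2)))) is false, then count=3, then returns 12
price_opt: total=-16, then shift=-32, then (((-(-1)) + (limit * 7)) != min(step, 3)) is true, then base=-5, then a zero divisor aborts: ERROR
verdict: not equivalent; witness: base=-4, step=-2, limit=0


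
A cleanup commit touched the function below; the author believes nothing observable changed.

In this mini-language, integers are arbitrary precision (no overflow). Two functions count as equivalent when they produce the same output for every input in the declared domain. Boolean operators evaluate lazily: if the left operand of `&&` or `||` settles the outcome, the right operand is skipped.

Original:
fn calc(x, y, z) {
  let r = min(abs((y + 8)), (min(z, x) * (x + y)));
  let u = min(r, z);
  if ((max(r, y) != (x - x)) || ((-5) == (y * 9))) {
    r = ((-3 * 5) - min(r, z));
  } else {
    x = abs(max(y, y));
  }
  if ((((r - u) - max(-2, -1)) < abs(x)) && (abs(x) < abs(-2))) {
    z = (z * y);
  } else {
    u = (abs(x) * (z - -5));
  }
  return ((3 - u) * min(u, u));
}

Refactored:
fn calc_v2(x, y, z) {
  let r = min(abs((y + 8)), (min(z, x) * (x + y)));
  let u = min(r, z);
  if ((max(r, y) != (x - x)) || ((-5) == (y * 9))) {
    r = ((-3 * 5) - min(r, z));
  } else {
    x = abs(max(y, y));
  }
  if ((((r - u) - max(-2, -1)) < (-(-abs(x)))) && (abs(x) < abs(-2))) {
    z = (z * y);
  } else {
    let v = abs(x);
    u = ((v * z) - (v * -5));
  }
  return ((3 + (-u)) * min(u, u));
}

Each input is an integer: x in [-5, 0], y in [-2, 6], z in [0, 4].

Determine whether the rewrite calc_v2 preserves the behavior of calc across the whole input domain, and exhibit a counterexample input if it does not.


Side by side, the visible changes include: local variable names differ, plus statement counts differ, plus arithmetic usage differs.
Spot check at x=-1, y=-2, z=3 — calc: r=3, then u=3, then ((max(r, y) != (x - x)) || ((-5) == (y * 9))) is true, then r=-18, then ((((r - u) - max(-2, -1)) < abs(x)) && (abs(x) < abs(-2))) is true, then z=-6, then returns 0. calc_v2: r=3, then u=3, then ((max(r, y) != (x - x)) || ((-5) == (y * 9))) is true, then r=-18, then ((((r - u) - max(-2, -1)) < (-(-abs(x)))) && (abs(x) < abs(-2))) is true, then z=-6, then returns 0. Both give 0.
Checked all 270 inputs in the declared domain: the outputs agree on every one.
verdict: equivalent


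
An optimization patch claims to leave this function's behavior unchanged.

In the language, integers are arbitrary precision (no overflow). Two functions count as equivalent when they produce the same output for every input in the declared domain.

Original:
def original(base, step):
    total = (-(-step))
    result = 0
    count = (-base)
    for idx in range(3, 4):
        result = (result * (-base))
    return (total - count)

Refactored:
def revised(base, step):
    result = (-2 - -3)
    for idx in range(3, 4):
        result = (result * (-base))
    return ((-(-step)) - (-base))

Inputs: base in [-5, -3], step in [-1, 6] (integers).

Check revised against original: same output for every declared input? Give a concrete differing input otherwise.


One difference looks behavioral, but it never changes the outcome for any declared input.
Spot check at base=-4, step=1 — original: total = 1; result = 0; count = 4; [idx=3]; result = 0; return -3. revised: result = 1; [idx=3]; result = 4; return -3. Both give -3.
Across all 24 domain points the two functions coincide.
verdict: equivalent


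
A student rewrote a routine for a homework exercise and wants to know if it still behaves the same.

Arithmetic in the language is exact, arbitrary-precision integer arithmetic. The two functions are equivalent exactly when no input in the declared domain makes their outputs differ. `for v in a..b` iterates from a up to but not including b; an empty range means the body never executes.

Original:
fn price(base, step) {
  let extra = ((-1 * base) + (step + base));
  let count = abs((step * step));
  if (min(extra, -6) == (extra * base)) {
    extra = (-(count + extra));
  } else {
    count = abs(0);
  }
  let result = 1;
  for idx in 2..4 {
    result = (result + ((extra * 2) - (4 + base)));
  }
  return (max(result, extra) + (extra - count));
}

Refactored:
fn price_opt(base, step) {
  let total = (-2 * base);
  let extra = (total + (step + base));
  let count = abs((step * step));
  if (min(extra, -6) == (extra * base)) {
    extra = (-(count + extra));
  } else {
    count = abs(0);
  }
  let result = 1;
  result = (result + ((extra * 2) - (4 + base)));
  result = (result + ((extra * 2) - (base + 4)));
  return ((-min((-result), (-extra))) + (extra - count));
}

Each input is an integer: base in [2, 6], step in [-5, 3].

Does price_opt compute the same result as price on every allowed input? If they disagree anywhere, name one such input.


Not equivalent: base=2, step=-5 separates them (-10 vs -14).
price: extra = -5; count = 25; (min(extra, -6) == (extra * base)) -> false; count = 0; result = 1; [idx=2]; result = -15; [idx=3]; result = -31; return -10
price_opt: total = -4; extra = -7; count = 25; (min(extra, -6) == (extra * base)) -> false; count = 0; result = 1; result = -19; result = -39; return -14
verdict: not equivalent; witness: base=2, step=-5


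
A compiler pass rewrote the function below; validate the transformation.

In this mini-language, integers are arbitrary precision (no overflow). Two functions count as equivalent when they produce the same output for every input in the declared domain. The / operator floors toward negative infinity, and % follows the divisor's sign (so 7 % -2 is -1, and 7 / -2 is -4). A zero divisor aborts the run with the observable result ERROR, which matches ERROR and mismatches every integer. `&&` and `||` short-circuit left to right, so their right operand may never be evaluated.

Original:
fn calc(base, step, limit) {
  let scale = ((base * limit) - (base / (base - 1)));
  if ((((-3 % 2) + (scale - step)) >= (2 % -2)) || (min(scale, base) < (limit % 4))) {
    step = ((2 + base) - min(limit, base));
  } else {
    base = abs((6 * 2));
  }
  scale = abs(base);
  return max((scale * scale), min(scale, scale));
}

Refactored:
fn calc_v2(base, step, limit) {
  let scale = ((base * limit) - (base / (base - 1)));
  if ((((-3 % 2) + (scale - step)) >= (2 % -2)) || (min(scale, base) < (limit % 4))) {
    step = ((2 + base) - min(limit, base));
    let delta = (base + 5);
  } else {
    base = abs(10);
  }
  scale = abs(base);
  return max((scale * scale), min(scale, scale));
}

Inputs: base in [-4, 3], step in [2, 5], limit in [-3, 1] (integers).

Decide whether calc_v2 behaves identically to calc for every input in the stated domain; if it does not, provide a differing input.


Input base=0, step=2, limit=0: 144 from calc versus 100 from calc_v2.
verdict: not equivalent; witness: base=0, step=2, limit=0


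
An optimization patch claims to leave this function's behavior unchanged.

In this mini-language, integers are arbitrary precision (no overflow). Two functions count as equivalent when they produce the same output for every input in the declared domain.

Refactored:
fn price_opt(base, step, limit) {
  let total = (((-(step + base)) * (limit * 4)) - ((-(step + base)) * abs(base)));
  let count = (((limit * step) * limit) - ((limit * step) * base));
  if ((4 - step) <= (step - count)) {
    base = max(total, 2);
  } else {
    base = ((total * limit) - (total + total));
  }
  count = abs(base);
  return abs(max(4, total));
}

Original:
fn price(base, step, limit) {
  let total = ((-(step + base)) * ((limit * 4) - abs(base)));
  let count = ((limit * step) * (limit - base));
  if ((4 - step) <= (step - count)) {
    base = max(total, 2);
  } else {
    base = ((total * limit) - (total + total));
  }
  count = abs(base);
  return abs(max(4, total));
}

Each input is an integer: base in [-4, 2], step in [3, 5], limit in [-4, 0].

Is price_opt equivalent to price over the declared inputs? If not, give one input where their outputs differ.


Comparing the listings, the differences include: arithmetic usage differs.
Tracing base=-1, step=5, limit=-1: price: total becomes 20; next count becomes 0; next ((4 - step) <= (step - count)) evaluates to true; next base becomes 20; next count becomes 20; next final value 20 | price_opt: total becomes 20; next count becomes 0; next ((4 - step) <= (step - count)) evaluates to true; next base becomes 20; next count becomes 20; next final value 20 — matching result 20.
Across all 105 domain points the two functions coincide.
verdict: equivalent


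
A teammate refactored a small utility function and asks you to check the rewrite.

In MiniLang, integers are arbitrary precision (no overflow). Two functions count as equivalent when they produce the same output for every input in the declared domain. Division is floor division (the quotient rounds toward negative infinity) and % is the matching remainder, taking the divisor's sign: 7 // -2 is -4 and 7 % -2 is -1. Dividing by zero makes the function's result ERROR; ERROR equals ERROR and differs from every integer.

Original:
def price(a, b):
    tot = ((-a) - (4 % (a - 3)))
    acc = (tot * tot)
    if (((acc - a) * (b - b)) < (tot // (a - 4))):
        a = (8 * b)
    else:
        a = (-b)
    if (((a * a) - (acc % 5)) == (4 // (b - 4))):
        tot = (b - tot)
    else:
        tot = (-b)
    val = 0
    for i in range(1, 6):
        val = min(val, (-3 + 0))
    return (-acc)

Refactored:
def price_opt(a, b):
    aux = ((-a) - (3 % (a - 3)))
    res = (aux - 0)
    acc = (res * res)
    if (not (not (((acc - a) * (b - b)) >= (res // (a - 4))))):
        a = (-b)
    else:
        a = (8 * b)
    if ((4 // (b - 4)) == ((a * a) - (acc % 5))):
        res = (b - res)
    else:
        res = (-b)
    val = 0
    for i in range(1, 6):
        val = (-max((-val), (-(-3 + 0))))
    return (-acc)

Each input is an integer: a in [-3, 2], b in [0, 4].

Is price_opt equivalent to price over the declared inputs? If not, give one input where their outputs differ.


The rewrite breaks on a=-3, b=0, where the results are -25 and -36.
price: tot = 5; acc = 25; (((acc - a) * (b - b)) < (tot // (a - 4))) -> false; a = 0; (((a * a) - (acc % 5)) == (4 // (b - 4))) -> false; tot = 0; val = 0; [i=1]; val = -3; [i=2]; val = -3; [i=3]; val = -3; [i=4]; val = -3; [i=5]; val = -3; return -25
price_opt: aux = 6; res = 6; acc = 36; (not (not (((acc - a) * (b - b)) >= (res // (a - 4))))) -> true; a = 0; ((4 // (b - 4)) == ((a * a) - (acc % 5))) -> true; res = -6; val = 0; [i=1]; val = -3; [i=2]; val = -3; [i=3]; val = -3; [i=4]; val = -3; [i=5]; val = -3; return -36
verdict: not equivalent; witness: a=-3, b=0


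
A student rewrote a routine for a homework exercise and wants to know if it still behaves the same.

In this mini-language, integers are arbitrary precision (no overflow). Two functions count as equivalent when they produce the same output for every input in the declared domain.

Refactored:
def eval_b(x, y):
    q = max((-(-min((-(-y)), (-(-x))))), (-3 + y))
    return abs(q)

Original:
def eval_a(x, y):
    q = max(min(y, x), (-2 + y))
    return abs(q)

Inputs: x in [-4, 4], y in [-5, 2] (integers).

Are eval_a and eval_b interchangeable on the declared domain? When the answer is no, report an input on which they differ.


These are not equivalent — on x=-4, y=-1 the outputs split (3 vs 4).
eval_a: q = -3; return 3
eval_b: q = -4; return 4
verdict: not equivalent; witness: x=-4, y=-1


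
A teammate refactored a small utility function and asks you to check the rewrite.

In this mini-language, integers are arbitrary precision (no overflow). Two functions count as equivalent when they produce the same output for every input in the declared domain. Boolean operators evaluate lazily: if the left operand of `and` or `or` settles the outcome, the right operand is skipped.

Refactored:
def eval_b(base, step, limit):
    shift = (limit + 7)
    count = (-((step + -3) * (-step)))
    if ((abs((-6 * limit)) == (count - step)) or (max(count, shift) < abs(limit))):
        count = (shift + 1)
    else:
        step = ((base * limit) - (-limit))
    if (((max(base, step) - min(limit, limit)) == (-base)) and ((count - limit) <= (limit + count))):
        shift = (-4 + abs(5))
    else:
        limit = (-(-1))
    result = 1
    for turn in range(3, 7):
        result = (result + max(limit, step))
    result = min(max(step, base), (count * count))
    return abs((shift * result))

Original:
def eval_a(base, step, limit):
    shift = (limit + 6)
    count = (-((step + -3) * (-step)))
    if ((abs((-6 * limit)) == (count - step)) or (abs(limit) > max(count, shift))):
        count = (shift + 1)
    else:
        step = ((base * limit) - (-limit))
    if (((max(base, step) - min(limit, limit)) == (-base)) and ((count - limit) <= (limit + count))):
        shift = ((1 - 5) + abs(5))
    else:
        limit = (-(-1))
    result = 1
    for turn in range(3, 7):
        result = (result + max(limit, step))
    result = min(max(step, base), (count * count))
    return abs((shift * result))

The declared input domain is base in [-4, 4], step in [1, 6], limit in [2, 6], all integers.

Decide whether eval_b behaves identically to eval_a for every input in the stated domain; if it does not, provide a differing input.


Evaluate both at base=-4, step=1, limit=2.
eval_a: shift = 8; count = -2; ((abs((-6 * limit)) == (count - step)) or (abs(limit) > max(count, shift))) -> false; step = -6; (((max(base, step) - min(limit, limit)) == (-base)) and ((count - limit) <= (limit + count))) -> false; limit = 1; result = 1; [turn=3]; result = 2; [turn=4]; result = 3; [turn=5]; result = 4; [turn=6]; result = 5; result = -4; return 32
eval_b: shift = 9; count = -2; ((abs((-6 * limit)) == (count - step)) or (max(count, shift) < abs(limit))) -> false; step = -6; (((max(base, step) - min(limit, limit)) == (-base)) and ((count - limit) <= (limit + count))) -> false; limit = 1; result = 1; [turn=3]; result = 2; [turn=4]; result = 3; [turn=5]; result = 4; [turn=6]; result = 5; result = -4; return 36
32 against 36: the behavior changed.
verdict: not equivalent; witness: base=-4, step=1, limit=2


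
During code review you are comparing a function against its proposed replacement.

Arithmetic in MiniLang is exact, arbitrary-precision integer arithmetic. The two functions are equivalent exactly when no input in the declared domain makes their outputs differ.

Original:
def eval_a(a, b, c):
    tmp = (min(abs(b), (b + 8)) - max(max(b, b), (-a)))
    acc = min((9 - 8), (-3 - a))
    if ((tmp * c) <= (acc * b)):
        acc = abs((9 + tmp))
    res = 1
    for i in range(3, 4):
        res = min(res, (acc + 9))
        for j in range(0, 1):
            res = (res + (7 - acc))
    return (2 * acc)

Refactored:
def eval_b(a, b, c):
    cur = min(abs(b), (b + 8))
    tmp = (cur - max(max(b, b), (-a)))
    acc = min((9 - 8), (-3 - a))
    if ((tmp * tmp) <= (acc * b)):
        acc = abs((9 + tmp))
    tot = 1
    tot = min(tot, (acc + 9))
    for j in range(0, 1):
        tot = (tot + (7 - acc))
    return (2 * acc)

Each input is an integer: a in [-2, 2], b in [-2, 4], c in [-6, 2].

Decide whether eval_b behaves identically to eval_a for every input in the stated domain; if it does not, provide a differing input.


These are not equivalent — on a=-2, b=-1, c=-6 the outputs split (-2 vs 16).
eval_a: tmp becomes -1; next acc becomes -1; next ((tmp * c) <= (acc * b)) evaluates to false; next res becomes 1; next at i=3:; next res becomes 1; next at j=0:; next res becomes 9; next final value -2
eval_b: cur becomes 1; next tmp becomes -1; next acc becomes -1; next ((tmp * tmp) <= (acc * b)) evaluates to true; next acc becomes 8; next tot becomes 1; next tot becomes 1; next at j=0:; next tot becomes 0; next final value 16
verdict: not equivalent; witness: a=-2, b=-1, c=-6


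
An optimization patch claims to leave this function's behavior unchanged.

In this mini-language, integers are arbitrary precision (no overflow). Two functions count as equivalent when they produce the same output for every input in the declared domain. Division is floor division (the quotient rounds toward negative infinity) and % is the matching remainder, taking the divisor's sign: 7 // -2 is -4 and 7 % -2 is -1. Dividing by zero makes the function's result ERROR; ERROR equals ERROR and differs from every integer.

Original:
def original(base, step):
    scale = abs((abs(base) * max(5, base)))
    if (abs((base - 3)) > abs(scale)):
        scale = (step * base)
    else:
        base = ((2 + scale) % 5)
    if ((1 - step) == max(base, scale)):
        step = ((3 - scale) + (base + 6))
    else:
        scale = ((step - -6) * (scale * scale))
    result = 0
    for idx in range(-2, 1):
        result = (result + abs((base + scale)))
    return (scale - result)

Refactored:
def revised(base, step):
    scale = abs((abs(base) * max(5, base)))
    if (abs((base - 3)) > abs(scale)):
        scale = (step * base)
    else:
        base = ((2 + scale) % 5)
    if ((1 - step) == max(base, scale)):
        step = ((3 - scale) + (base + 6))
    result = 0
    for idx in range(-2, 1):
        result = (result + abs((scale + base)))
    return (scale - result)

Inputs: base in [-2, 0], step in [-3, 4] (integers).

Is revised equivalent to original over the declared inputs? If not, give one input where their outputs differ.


The rewrite breaks on base=-2, step=-3, where the results are -606 and -26.
original: scale := 10 | (abs((base - 3)) > abs(scale)): false | base := 2 | ((1 - step) == max(base, scale)): false | scale := 300 | result := 0 | iter idx=-2: | result := 302 | iter idx=-1: | result := 604 | iter idx=0: | result := 906 | result -606
revised: scale := 10 | (abs((base - 3)) > abs(scale)): false | base := 2 | ((1 - step) == max(base, scale)): false | result := 0 | iter idx=-2: | result := 12 | iter idx=-1: | result := 24 | iter idx=0: | result := 36 | result -26
verdict: not equivalent; witness: base=-2, step=-3


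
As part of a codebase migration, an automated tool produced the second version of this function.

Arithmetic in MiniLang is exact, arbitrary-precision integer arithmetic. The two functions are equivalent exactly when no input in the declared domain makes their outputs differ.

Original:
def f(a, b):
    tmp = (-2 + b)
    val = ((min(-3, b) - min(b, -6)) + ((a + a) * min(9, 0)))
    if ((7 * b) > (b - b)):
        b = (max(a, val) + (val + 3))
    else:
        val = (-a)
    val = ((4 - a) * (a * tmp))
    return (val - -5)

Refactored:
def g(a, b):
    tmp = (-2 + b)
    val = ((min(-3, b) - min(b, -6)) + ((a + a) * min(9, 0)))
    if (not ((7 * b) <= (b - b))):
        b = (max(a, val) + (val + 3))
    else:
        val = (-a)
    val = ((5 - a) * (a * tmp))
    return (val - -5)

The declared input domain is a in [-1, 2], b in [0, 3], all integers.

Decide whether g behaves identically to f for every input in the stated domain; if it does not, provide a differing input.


There is a counterexample at a=-1, b=0: 15 on one side, 17 on the other.
f: tmp becomes -2; next val becomes 3; next ((7 * b) > (b - b)) evaluates to false; next val becomes 1; next val becomes 10; next final value 15
g: tmp becomes -2; next val becomes 3; next (not ((7 * b) <= (b - b))) evaluates to false; next val becomes 1; next val becomes 12; next final value 17
verdict: not equivalent; witness: a=-1, b=0


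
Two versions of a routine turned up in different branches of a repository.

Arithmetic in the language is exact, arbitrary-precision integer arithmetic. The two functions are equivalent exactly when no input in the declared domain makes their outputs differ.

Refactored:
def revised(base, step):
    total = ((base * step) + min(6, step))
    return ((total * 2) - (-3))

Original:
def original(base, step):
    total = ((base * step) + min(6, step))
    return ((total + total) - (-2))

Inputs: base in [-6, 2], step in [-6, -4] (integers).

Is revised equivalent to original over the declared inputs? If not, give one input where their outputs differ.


These are not equivalent — on base=-6, step=-6 the outputs split (62 vs 63).
original: total := 30 | result 62
revised: total := 30 | result 63
verdict: not equivalent; witness: base=-6, step=-6


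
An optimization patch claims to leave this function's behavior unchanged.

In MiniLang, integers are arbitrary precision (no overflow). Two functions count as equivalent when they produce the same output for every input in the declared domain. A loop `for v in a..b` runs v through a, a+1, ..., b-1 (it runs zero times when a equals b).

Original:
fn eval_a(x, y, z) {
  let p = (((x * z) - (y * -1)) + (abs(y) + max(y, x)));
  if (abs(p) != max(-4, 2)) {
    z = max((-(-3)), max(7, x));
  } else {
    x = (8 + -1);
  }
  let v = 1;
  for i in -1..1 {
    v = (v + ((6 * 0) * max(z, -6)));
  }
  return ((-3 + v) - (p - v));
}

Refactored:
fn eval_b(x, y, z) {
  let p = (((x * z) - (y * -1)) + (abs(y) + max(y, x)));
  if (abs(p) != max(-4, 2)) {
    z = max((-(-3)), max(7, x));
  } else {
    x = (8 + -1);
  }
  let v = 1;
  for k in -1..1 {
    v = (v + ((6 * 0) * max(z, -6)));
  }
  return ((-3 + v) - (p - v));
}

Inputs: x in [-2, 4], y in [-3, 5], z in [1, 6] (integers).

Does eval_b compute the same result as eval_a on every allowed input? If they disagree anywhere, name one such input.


Changes here: local variable names differ; the full 378-point sweep finds no disagreement.
verdict: equivalent


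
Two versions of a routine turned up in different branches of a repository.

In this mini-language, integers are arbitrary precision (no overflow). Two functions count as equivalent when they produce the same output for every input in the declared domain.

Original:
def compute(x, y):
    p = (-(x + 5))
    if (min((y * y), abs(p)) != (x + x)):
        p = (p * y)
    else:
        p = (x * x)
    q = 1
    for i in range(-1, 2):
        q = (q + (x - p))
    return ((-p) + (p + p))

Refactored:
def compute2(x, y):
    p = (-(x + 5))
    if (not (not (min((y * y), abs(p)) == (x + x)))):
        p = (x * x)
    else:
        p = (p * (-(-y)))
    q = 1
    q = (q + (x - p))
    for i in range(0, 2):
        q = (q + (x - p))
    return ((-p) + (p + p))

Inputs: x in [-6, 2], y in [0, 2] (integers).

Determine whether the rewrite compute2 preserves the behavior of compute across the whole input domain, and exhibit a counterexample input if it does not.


Side by side, the visible changes include: loop structure differs, and arithmetic usage differs, and boolean connective usage differs, and comparison usage differs, and statement counts differ.
Tracing x=1, y=0: compute: p=-6, then (min((y * y), abs(p)) != (x + x)) is true, then p=0, then q=1, then (i=-1), then q=2, then (i=0), then q=3, then (i=1), then q=4, then returns 0 | compute2: p=-6, then (not (not (min((y * y), abs(p)) == (x + x)))) is false, then p=0, then q=1, then q=2, then (i=0), then q=3, then (i=1), then q=4, then returns 0 — matching result 0.
Every one of the 27 inputs gives matching results.
verdict: equivalent


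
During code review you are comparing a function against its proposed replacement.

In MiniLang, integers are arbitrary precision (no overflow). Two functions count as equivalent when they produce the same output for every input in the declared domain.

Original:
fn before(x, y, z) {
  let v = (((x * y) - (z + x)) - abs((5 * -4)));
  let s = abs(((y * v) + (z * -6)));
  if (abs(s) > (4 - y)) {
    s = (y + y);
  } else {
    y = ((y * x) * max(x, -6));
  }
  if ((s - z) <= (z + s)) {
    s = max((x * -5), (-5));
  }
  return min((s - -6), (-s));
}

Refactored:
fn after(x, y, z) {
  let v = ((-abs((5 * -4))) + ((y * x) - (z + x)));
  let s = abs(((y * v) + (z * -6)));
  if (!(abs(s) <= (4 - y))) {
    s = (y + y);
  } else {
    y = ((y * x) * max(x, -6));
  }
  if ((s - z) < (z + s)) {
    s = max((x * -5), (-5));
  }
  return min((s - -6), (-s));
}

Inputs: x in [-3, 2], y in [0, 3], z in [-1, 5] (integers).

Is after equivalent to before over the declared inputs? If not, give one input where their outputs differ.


Not equivalent: x=-3, y=0, z=0 separates them (-15 vs 0).
before: v = -17; s = 0; (abs(s) > (4 - y)) -> false; y = 0; ((s - z) <= (z + s)) -> true; s = 15; return -15
after: v = -17; s = 0; (!(abs(s) <= (4 - y))) -> false; y = 0; ((s - z) < (z + s)) -> false; return 0
verdict: not equivalent; witness: x=-3, y=0, z=0


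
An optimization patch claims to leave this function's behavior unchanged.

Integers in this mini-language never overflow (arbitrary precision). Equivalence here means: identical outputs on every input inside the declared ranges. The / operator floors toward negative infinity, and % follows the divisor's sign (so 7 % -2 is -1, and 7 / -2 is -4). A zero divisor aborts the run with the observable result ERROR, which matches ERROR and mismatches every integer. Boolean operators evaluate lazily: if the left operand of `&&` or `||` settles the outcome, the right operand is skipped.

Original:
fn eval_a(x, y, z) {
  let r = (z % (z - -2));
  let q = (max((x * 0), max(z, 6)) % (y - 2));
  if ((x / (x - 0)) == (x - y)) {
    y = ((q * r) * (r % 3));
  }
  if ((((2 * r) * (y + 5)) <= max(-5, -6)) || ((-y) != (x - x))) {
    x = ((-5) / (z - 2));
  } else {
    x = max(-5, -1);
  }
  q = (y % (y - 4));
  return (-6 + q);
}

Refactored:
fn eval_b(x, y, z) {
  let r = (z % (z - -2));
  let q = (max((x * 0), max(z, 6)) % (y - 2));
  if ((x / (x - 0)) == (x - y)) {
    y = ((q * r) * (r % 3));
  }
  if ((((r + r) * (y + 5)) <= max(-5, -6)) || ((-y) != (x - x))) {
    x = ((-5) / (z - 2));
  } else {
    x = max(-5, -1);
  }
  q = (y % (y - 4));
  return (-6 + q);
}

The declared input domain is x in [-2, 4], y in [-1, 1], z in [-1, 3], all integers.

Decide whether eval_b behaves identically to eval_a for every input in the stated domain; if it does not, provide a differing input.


This is a faithful refactor — arithmetic usage differs, constant usage differs, but the computed results match everywhere.
One worked example (x=0, y=-1, z=3) — eval_a: r := 3 | q := 0 | divide-by-zero, output ERROR; eval_b: r := 3 | q := 0 | divide-by-zero, output ERROR; agreement on ERROR.
Checked all 105 inputs in the declared domain: the outputs agree on every one.
verdict: equivalent
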